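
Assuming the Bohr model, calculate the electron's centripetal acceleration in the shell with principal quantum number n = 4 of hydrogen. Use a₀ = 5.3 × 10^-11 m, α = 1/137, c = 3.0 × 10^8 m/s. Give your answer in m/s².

3.5 × 10^20 m/s²

r = n²a₀/Z = 8.5 × 10^-10 m, v = Zαc/n = 5.5 × 10^5 m/s
a = v²/r = (5.5 × 10^5)² / 8.5 × 10^-10 = 3.5 × 10^20 m/s²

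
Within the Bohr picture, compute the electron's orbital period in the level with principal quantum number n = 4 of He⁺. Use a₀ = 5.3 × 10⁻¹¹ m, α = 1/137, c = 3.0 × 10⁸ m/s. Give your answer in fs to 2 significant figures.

r = n²a₀/Z = 4²·5.3 × 10⁻¹¹/2 = 4.2 × 10⁻¹⁰ m
v = Zαc/n = 2·0.0073·3.0 × 10⁸/4 = 1.1 × 10⁶ m/s
T = 2πr/v = 2.4 × 10⁻¹⁵ s = 2.4 fs

2.4 fs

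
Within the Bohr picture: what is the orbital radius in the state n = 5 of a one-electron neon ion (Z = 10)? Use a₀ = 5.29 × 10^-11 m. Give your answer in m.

1.32 × 10^-10 m

r_n = n²a₀/Z = 5² × 5.29 × 10^-11 / 10
    = 25 × 5.29 × 10^-11 / 10 = 1.32 × 10^-10 m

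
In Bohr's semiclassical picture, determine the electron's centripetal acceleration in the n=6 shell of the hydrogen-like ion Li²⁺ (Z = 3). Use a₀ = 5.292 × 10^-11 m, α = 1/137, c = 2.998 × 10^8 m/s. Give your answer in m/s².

r = n²a₀/Z = 6.350 × 10^-10 m, v = Zαc/n = 1.094 × 10^6 m/s
a = v²/r = (1.094 × 10^6)² / 6.350 × 10^-10 = 1.885 × 10^21 m/s²

1.885 × 10^21 m/s²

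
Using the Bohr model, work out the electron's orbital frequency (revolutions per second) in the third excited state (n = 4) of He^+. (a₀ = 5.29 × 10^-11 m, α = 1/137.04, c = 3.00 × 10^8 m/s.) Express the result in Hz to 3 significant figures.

4.12 × 10^14 Hz

r = n²a₀/Z = 4.23 × 10^-10 m, v = Zαc/n = 1.09 × 10^6 m/s
f = v/(2πr) = 4.12 × 10^14 Hz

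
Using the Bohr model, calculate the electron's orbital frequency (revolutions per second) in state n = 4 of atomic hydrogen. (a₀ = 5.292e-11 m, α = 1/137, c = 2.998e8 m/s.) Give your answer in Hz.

1.028e14 Hz

r = n²a₀/Z = 8.467e-10 m, v = Zαc/n = 5.471e5 m/s
f = v/(2πr) = 1.028e14 Hz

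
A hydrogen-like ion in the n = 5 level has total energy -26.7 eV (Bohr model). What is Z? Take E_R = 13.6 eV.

7

E_n = −E_R Z²/n² ⇒ Z² = −E_n n²/E_R = 26.7 × 5² / 13.6 ≈ 49.08
Z = 7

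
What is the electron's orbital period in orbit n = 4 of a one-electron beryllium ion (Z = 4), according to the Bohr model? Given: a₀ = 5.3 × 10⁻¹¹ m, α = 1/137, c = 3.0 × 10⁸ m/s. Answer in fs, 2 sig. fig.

r = n²a₀/Z = 4²·5.3 × 10⁻¹¹/4 = 2.1 × 10⁻¹⁰ m
v = Zαc/n = 4·0.0073·3.0 × 10⁸/4 = 2.2 × 10⁶ m/s
T = 2πr/v = 6.1 × 10⁻¹⁶ s = 0.61 fs

0.61 fs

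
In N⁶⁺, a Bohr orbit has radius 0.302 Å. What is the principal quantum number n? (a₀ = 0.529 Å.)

2

r_n = n²a₀/Z ⇒ n² = rZ/a₀ = 0.302 × 7 / 0.529 ≈ 4.00
n = 2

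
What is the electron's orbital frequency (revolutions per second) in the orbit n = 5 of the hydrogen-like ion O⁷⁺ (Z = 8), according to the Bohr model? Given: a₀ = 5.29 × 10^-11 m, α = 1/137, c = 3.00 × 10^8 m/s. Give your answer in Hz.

r = n²a₀/Z = 1.65 × 10^-10 m, v = Zαc/n = 3.50 × 10^6 m/s
f = v/(2πr) = 3.37 × 10^15 Hz

3.37 × 10^15 Hz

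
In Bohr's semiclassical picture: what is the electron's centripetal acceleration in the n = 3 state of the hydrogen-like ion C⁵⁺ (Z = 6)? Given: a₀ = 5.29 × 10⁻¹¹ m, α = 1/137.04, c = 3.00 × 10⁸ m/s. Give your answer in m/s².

r = n²a₀/Z = 7.94 × 10⁻¹¹ m, v = Zαc/n = 4.38 × 10⁶ m/s
a = v²/r = (4.38 × 10⁶)² / 7.94 × 10⁻¹¹ = 2.42 × 10²³ m/s²

2.42 × 10²³ m/s²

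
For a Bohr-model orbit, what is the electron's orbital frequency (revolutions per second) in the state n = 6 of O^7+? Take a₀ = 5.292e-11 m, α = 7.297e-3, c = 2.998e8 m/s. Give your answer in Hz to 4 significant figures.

1.949e15 Hz

r = n²a₀/Z = 2.381e-10 m, v = Zαc/n = 2.917e6 m/s
f = v/(2πr) = 1.949e15 Hz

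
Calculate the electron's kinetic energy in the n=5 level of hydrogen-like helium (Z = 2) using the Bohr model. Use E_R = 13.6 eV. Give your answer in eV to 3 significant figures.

2.18 eV

For a Coulomb orbit the virial theorem gives K = −E_n.
E_n = −E_R·Z²/n², so K = E_R·Z²/n² = 13.6 × 2²/5² = 2.18 eV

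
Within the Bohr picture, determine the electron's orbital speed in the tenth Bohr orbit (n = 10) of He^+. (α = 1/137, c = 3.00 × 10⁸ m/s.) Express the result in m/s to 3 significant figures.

v_n = Zαc/n = 2 × 0.00730 × 3.00 × 10⁸ / 10
    = 4.38 × 10⁵ m/s

4.38 × 10⁵ m/s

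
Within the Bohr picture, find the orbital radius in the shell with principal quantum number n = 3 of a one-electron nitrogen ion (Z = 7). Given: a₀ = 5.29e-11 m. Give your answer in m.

r_n = n²a₀/Z = 3² × 5.29e-11 / 7
    = 9 × 5.29e-11 / 7 = 6.80e-11 m

6.80e-11 m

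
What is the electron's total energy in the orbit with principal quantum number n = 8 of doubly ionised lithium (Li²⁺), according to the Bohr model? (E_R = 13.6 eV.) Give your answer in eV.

-1.91 eV

E_n = −E_R·Z²/n² = −13.6 × 3²/8² = -1.91 eV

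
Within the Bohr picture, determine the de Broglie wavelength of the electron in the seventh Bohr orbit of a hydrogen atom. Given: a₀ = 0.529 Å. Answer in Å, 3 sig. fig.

23.3 Å

The Bohr quantisation condition is nλ = 2πr_n.
r_n = n²a₀/Z = 25.9 Å
λ = 2πr_n/n = 2π·25.9/7 = 23.3 Å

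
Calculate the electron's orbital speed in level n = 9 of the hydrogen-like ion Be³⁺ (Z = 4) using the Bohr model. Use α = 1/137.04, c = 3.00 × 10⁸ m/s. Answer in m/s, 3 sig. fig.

v_n = Zαc/n = 4 × 0.00730 × 3.00 × 10⁸ / 9
    = 9.73 × 10⁵ m/s

9.73 × 10⁵ m/s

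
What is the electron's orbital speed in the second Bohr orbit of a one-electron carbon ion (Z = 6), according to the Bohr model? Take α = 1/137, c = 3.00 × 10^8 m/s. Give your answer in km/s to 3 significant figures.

6570 km/s

v_n = Zαc/n = 6 × 0.00730 × 3.00 × 10^8 / 2
    = 6570 km/s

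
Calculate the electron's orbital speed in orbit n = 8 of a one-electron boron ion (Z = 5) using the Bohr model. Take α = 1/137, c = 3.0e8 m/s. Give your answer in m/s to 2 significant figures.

v_n = Zαc/n = 5 × 0.0073 × 3.0e8 / 8
    = 1.4e6 m/s

1.4e6 m/s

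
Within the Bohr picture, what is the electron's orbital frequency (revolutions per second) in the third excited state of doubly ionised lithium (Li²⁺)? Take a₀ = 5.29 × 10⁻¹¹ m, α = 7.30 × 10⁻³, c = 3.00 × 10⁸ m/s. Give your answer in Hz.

r = n²a₀/Z = 2.82 × 10⁻¹⁰ m, v = Zαc/n = 1.64 × 10⁶ m/s
f = v/(2πr) = 9.27 × 10¹⁴ Hz

9.27 × 10¹⁴ Hz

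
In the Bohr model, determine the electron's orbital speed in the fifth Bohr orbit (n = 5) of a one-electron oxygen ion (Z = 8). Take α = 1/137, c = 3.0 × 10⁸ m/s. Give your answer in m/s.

v_n = Zαc/n = 8 × 0.0073 × 3.0 × 10⁸ / 5
    = 3.5 × 10⁶ m/s

3.5 × 10⁶ m/s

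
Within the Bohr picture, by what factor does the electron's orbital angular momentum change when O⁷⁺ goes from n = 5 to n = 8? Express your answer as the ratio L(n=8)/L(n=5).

L = nℏ depends only on n, so L ∝ n.
L(n=8)/L(n=5) = (8/5)^1 = 8/5

8/5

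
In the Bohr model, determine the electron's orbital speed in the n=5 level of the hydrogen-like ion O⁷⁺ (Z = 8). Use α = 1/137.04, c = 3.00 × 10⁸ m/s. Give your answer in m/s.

v_n = Zαc/n = 8 × 0.00730 × 3.00 × 10⁸ / 5
    = 3.50 × 10⁶ m/s

3.50 × 10⁶ m/s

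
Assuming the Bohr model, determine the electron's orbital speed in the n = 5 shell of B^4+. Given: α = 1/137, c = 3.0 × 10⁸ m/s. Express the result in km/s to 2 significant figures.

v_n = Zαc/n = 5 × 0.0073 × 3.0 × 10⁸ / 5
    = 2200 km/s

2200 km/s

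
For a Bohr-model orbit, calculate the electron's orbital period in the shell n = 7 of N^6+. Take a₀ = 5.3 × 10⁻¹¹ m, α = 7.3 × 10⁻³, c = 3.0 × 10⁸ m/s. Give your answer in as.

r = n²a₀/Z = 7²·5.3 × 10⁻¹¹/7 = 3.7 × 10⁻¹⁰ m
v = Zαc/n = 7·0.0073·3.0 × 10⁸/7 = 2.2 × 10⁶ m/s
T = 2πr/v = 1.1 × 10⁻¹⁵ s = 1100 as

1100 as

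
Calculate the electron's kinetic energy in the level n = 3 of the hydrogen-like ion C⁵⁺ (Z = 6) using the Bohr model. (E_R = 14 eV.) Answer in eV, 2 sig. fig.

56 eV

For a Coulomb orbit the virial theorem gives K = −E_n.
E_n = −E_R·Z²/n², so K = E_R·Z²/n² = 14 × 6²/3² = 56 eV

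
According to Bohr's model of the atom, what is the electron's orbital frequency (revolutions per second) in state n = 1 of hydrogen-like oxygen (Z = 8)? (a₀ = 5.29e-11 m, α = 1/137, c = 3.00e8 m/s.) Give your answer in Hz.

4.22e17 Hz

r = n²a₀/Z = 6.61e-12 m, v = Zαc/n = 1.75e7 m/s
f = v/(2πr) = 4.22e17 Hz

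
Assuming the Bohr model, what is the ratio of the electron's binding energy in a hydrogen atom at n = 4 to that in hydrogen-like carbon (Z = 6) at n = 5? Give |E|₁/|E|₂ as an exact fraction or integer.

|E| ∝ Z^2 · n^-2
|E|₁/|E|₂ = (1/6)^2 · (4/5)^-2 = 25/576

25/576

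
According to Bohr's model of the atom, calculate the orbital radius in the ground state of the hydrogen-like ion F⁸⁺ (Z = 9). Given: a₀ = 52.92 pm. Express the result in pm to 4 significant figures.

5.880 pm

r_n = n²a₀/Z = 1² × 52.92 / 9
    = 1 × 52.92 / 9 = 5.880 pm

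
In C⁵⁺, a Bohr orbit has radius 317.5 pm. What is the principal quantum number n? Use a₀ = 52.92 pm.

r_n = n²a₀/Z ⇒ n² = rZ/a₀ = 317.5 × 6 / 52.92 ≈ 36.00
n = 6

6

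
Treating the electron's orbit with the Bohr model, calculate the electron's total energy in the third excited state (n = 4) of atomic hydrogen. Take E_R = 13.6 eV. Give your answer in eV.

-0.850 eV

E_n = −E_R·Z²/n² = −13.6 × 1²/4² = -0.850 eV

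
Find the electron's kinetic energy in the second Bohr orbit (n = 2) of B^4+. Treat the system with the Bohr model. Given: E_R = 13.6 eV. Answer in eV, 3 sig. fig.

For a Coulomb orbit the virial theorem gives K = −E_n.
E_n = −E_R·Z²/n², so K = E_R·Z²/n² = 13.6 × 5²/2² = 85.0 eV

85.0 eV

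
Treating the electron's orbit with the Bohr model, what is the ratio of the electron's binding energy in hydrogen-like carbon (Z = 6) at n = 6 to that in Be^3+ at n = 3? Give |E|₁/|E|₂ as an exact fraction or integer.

|E| ∝ Z^2 · n^-2
|E|₁/|E|₂ = (6/4)^2 · (6/3)^-2 = 9/16

9/16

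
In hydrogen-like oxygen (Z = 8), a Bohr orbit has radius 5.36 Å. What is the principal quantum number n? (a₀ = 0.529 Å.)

9

r_n = n²a₀/Z ⇒ n² = rZ/a₀ = 5.36 × 8 / 0.529 ≈ 81.06
n = 9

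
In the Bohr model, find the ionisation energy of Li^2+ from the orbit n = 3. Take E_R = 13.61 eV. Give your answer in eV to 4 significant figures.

E_n = −E_R·Z²/n² = −13.61 × 3²/3² eV = -13.61 eV
Ionisation energy = −E_n = 13.61 eV

13.61 eV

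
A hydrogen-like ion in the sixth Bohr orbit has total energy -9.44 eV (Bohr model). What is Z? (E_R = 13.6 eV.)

E_n = −E_R Z²/n² ⇒ Z² = −E_n n²/E_R = 9.44 × 6² / 13.6 ≈ 24.99
Z = 5

5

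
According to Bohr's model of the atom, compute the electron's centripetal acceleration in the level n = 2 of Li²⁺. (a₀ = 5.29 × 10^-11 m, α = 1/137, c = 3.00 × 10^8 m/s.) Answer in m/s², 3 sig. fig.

r = n²a₀/Z = 7.05 × 10^-11 m, v = Zαc/n = 3.28 × 10^6 m/s
a = v²/r = (3.28 × 10^6)² / 7.05 × 10^-11 = 1.53 × 10^23 m/s²

1.53 × 10^23 m/s²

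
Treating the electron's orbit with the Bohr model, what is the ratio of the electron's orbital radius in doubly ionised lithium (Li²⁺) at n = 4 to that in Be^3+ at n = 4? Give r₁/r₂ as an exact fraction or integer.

r ∝ Z^-1 · n^2
r₁/r₂ = (3/4)^-1 · (4/4)^2 = 4/3

4/3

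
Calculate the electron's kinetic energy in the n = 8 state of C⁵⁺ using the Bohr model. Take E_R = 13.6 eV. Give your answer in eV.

7.65 eV

For a Coulomb orbit the virial theorem gives K = −E_n.
E_n = −E_R·Z²/n², so K = E_R·Z²/n² = 13.6 × 6²/8² = 7.65 eV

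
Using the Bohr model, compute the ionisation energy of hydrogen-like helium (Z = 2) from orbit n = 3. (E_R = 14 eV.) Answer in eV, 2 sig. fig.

6.2 eV

E_n = −E_R·Z²/n² = −14 × 2²/3² eV = -6.2 eV
Ionisation energy = −E_n = 6.2 eV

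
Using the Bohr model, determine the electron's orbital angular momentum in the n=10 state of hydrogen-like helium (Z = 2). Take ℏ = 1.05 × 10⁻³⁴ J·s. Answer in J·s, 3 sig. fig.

1.05 × 10⁻³³ J·s

L_n = nℏ = 10 × 1.05 × 10⁻³⁴ = 1.05 × 10⁻³³ J·s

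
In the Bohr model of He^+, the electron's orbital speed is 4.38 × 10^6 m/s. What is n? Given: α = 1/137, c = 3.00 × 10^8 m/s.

v_n = Zαc/n ⇒ n = Zαc/v = 2 × 0.00730 × 3.00 × 10^8 / 4.38 × 10^6 ≈ 1.00
n = 1

1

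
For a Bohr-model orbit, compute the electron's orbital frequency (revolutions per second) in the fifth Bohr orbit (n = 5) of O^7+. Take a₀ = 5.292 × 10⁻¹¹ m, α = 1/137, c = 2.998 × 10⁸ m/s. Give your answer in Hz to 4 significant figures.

3.370 × 10¹⁵ Hz

r = n²a₀/Z = 1.654 × 10⁻¹⁰ m, v = Zαc/n = 3.501 × 10⁶ m/s
f = v/(2πr) = 3.370 × 10¹⁵ Hz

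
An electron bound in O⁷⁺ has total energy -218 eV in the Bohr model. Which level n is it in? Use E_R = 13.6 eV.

E_n = −E_R Z²/n² ⇒ n² = E_R Z²/(−E_n) = 13.6 × 8² / 218 ≈ 3.99
n = 2

2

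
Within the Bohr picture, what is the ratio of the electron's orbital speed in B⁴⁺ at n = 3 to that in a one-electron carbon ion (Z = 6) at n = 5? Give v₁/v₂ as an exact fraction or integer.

v ∝ Z^1 · n^-1
v₁/v₂ = (5/6)^1 · (3/5)^-1 = 25/18

25/18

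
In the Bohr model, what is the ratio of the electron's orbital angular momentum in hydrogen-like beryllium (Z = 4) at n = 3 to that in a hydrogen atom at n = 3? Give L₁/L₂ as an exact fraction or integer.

L = nℏ is independent of Z.
L₁/L₂ = n₁/n₂ = 3/3 = 1

1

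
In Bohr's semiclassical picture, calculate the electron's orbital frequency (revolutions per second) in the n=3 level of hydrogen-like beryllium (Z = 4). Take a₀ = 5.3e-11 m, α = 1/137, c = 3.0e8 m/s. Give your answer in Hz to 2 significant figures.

r = n²a₀/Z = 1.2e-10 m, v = Zαc/n = 2.9e6 m/s
f = v/(2πr) = 3.9e15 Hz

3.9e15 Hz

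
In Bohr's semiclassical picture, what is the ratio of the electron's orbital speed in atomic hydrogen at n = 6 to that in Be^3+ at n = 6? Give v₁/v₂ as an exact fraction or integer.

v ∝ Z^1 · n^-1
v₁/v₂ = (1/4)^1 · (6/6)^-1 = 1/4

1/4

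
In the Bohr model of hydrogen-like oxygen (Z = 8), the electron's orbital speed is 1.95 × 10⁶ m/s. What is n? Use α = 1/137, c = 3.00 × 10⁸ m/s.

v_n = Zαc/n ⇒ n = Zαc/v = 8 × 0.00730 × 3.00 × 10⁸ / 1.95 × 10⁶ ≈ 8.98
n = 9

9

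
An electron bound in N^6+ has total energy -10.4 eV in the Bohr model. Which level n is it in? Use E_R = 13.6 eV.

E_n = −E_R Z²/n² ⇒ n² = E_R Z²/(−E_n) = 13.6 × 7² / 10.4 ≈ 64.08
n = 8

8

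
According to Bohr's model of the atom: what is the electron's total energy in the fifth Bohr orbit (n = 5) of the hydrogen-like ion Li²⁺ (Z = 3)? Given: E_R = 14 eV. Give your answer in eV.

-5.0 eV

E_n = −E_R·Z²/n² = −14 × 3²/5² = -5.0 eV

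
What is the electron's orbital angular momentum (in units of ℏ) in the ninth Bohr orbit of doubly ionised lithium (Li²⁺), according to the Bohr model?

L_n = nℏ, so L/ℏ = n = 9.

9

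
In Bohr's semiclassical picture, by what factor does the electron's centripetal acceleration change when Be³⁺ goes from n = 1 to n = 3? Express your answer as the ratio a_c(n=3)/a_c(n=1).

1/81

a_c ∝ Z^3 · n^-4; with Z fixed, a_c ∝ n^-4.
a_c(n=3)/a_c(n=1) = (3/1)^-4 = 1/81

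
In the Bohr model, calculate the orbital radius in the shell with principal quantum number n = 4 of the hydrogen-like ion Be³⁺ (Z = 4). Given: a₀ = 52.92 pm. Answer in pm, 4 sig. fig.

r_n = n²a₀/Z = 4² × 52.92 / 4
    = 16 × 52.92 / 4 = 211.7 pm

211.7 pm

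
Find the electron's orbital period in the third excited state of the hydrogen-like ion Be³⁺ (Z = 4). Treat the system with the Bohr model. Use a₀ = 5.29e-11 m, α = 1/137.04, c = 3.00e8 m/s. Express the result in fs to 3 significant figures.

r = n²a₀/Z = 4²·5.29e-11/4 = 2.12e-10 m
v = Zαc/n = 4·0.00730·3.00e8/4 = 2.19e6 m/s
T = 2πr/v = 6.07e-16 s = 0.607 fs

0.607 fs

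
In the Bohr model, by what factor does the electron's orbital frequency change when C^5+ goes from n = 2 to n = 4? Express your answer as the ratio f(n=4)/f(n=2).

1/8

f ∝ Z^2 · n^-3; with Z fixed, f ∝ n^-3.
f(n=4)/f(n=2) = (4/2)^-3 = 1/8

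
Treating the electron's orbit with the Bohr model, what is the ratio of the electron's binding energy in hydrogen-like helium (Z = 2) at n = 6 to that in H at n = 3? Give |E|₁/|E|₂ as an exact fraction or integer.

|E| ∝ Z^2 · n^-2
|E|₁/|E|₂ = (2/1)^2 · (6/3)^-2 = 1

1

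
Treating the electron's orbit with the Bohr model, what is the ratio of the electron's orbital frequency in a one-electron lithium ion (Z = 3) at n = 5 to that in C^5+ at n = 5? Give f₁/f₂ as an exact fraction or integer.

f ∝ Z^2 · n^-3
f₁/f₂ = (3/6)^2 · (5/5)^-3 = 1/4

1/4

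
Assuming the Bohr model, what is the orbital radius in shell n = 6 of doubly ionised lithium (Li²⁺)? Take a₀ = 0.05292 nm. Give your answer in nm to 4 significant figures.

r_n = n²a₀/Z = 6² × 0.05292 / 3
    = 36 × 0.05292 / 3 = 0.6350 nm

0.6350 nm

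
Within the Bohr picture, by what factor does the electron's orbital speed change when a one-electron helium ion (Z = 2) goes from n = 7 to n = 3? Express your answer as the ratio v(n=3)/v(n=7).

v ∝ Z^1 · n^-1; with Z fixed, v ∝ n^-1.
v(n=3)/v(n=7) = (3/7)^-1 = 7/3

7/3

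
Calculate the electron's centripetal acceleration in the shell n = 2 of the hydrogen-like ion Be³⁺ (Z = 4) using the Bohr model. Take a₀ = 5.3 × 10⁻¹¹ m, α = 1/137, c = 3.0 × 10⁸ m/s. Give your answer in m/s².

3.6 × 10²³ m/s²

r = n²a₀/Z = 5.3 × 10⁻¹¹ m, v = Zαc/n = 4.4 × 10⁶ m/s
a = v²/r = (4.4 × 10⁶)² / 5.3 × 10⁻¹¹ = 3.6 × 10²³ m/s²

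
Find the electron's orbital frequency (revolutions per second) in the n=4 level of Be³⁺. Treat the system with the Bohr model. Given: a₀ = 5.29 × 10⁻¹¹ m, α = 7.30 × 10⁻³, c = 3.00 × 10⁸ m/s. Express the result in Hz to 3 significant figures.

1.65 × 10¹⁵ Hz

r = n²a₀/Z = 2.12 × 10⁻¹⁰ m, v = Zαc/n = 2.19 × 10⁶ m/s
f = v/(2πr) = 1.65 × 10¹⁵ Hz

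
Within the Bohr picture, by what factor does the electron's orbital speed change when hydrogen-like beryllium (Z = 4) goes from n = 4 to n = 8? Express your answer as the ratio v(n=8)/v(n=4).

1/2

v ∝ Z^1 · n^-1; with Z fixed, v ∝ n^-1.
v(n=8)/v(n=4) = (8/4)^-1 = 1/2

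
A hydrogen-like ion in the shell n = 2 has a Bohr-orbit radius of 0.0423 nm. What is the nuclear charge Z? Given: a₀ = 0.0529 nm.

5

r_n = n²a₀/Z ⇒ Z = n²a₀/r = 2² × 0.0529 / 0.0423 ≈ 5.00
Z = 5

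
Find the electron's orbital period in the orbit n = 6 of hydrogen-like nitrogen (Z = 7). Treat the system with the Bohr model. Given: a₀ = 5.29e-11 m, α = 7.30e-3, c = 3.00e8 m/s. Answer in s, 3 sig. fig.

6.69e-16 s

r = n²a₀/Z = 6²·5.29e-11/7 = 2.72e-10 m
v = Zαc/n = 7·0.00730·3.00e8/6 = 2.56e6 m/s
T = 2πr/v = 6.69e-16 s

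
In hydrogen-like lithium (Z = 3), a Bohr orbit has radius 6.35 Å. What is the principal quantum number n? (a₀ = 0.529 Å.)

r_n = n²a₀/Z ⇒ n² = rZ/a₀ = 6.35 × 3 / 0.529 ≈ 36.01
n = 6

6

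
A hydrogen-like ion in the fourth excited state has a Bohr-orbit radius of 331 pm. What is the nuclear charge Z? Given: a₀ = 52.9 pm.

4

r_n = n²a₀/Z ⇒ Z = n²a₀/r = 5² × 52.9 / 331 ≈ 4.00
Z = 4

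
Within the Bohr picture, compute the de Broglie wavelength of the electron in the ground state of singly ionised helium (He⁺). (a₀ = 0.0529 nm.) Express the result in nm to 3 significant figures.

0.166 nm

The Bohr quantisation condition is nλ = 2πr_n.
r_n = n²a₀/Z = 0.0265 nm
λ = 2πr_n/n = 2π·0.0265/1 = 0.166 nm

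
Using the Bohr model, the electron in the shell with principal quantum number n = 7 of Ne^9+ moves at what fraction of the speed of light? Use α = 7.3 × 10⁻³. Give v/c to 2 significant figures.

v_n = Zαc/n, so v/c = Zα/n = 10 × 0.0073 / 7 = 0.010

0.010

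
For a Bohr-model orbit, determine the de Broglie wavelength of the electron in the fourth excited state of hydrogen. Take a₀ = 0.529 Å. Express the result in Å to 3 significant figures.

The Bohr quantisation condition is nλ = 2πr_n.
r_n = n²a₀/Z = 13.2 Å
λ = 2πr_n/n = 2π·13.2/5 = 16.6 Å

16.6 Å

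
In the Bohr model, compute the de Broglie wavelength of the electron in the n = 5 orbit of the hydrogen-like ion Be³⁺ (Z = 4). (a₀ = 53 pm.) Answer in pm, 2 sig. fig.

The Bohr quantisation condition is nλ = 2πr_n.
r_n = n²a₀/Z = 330 pm
λ = 2πr_n/n = 2π·330/5 = 420 pm

420 pm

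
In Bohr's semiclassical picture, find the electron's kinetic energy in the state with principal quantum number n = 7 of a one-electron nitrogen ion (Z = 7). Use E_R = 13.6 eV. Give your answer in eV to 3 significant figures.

13.6 eV

For a Coulomb orbit the virial theorem gives K = −E_n.
E_n = −E_R·Z²/n², so K = E_R·Z²/n² = 13.6 × 7²/7² = 13.6 eV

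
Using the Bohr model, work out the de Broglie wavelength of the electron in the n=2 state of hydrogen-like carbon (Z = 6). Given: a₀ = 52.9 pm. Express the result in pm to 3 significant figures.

The Bohr quantisation condition is nλ = 2πr_n.
r_n = n²a₀/Z = 35.3 pm
λ = 2πr_n/n = 2π·35.3/2 = 111 pm

111 pm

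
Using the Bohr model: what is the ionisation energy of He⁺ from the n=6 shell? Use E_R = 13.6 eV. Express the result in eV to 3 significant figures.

1.51 eV

E_n = −E_R·Z²/n² = −13.6 × 2²/6² eV = -1.51 eV
Ionisation energy = −E_n = 1.51 eV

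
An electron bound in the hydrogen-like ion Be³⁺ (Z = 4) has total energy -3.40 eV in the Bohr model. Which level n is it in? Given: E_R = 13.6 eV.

E_n = −E_R Z²/n² ⇒ n² = E_R Z²/(−E_n) = 13.6 × 4² / 3.40 ≈ 64.00
n = 8

8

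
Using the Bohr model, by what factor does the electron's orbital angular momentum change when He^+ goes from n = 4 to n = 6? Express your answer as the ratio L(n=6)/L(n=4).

L = nℏ depends only on n, so L ∝ n.
L(n=6)/L(n=4) = (6/4)^1 = 3/2

3/2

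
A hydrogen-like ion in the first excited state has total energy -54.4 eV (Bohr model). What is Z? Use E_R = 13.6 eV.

4

E_n = −E_R Z²/n² ⇒ Z² = −E_n n²/E_R = 54.4 × 2² / 13.6 ≈ 16.00
Z = 4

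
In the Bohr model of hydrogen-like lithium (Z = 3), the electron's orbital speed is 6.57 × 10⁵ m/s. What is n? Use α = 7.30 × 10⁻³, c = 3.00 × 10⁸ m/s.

10

v_n = Zαc/n ⇒ n = Zαc/v = 3 × 0.00730 × 3.00 × 10⁸ / 6.57 × 10⁵ ≈ 10.00
n = 10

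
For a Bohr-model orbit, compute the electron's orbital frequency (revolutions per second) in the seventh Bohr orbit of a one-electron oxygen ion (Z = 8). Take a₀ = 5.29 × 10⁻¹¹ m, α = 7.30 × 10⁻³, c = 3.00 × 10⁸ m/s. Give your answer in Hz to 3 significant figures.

1.23 × 10¹⁵ Hz

r = n²a₀/Z = 3.24 × 10⁻¹⁰ m, v = Zαc/n = 2.50 × 10⁶ m/s
f = v/(2πr) = 1.23 × 10¹⁵ Hz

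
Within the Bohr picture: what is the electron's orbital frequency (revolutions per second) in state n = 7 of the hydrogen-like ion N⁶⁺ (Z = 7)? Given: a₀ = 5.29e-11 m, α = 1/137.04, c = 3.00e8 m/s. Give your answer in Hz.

9.41e14 Hz

r = n²a₀/Z = 3.70e-10 m, v = Zαc/n = 2.19e6 m/s
f = v/(2πr) = 9.41e14 Hz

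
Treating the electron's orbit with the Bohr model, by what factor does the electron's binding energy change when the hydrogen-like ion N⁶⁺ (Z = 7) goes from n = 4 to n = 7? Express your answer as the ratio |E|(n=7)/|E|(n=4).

|E| ∝ Z^2 · n^-2; with Z fixed, |E| ∝ n^-2.
|E|(n=7)/|E|(n=4) = (7/4)^-2 = 16/49

16/49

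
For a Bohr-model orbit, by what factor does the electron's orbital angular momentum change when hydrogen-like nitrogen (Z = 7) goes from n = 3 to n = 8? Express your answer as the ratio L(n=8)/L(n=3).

L = nℏ depends only on n, so L ∝ n.
L(n=8)/L(n=3) = (8/3)^1 = 8/3

8/3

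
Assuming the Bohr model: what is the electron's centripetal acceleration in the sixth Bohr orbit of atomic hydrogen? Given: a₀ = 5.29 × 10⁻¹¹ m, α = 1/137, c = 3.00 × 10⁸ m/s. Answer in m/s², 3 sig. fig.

r = n²a₀/Z = 1.90 × 10⁻⁹ m, v = Zαc/n = 3.65 × 10⁵ m/s
a = v²/r = (3.65 × 10⁵)² / 1.90 × 10⁻⁹ = 6.99 × 10¹⁹ m/s²

6.99 × 10¹⁹ m/s²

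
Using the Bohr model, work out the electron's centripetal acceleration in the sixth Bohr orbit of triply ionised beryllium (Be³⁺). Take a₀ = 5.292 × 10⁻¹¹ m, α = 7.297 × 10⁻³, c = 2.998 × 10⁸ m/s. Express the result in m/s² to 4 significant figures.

4.466 × 10²¹ m/s²

r = n²a₀/Z = 4.763 × 10⁻¹⁰ m, v = Zαc/n = 1.458 × 10⁶ m/s
a = v²/r = (1.458 × 10⁶)² / 4.763 × 10⁻¹⁰ = 4.466 × 10²¹ m/s²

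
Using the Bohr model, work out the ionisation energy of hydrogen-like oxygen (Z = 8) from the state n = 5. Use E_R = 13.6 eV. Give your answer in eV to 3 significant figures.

E_n = −E_R·Z²/n² = −13.6 × 8²/5² eV = -34.8 eV
Ionisation energy = −E_n = 34.8 eV

34.8 eV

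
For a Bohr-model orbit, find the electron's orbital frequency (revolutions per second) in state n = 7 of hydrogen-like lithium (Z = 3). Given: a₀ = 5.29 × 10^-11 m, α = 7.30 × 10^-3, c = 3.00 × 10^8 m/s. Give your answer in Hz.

r = n²a₀/Z = 8.64 × 10^-10 m, v = Zαc/n = 9.39 × 10^5 m/s
f = v/(2πr) = 1.73 × 10^14 Hz

1.73 × 10^14 Hz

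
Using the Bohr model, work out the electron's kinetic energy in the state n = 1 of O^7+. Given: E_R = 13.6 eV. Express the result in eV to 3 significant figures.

For a Coulomb orbit the virial theorem gives K = −E_n.
E_n = −E_R·Z²/n², so K = E_R·Z²/n² = 13.6 × 8²/1² = 870 eV

870 eV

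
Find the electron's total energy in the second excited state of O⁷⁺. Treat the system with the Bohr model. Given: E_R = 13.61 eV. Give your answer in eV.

-96.78 eV

E_n = −E_R·Z²/n² = −13.61 × 8²/3² = -96.78 eV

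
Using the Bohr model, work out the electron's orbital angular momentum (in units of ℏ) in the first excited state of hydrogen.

L_n = nℏ, so L/ℏ = n = 2.

2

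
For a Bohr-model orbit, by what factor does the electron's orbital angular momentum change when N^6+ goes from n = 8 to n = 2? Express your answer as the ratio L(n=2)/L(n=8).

1/4

L = nℏ depends only on n, so L ∝ n.
L(n=2)/L(n=8) = (2/8)^1 = 1/4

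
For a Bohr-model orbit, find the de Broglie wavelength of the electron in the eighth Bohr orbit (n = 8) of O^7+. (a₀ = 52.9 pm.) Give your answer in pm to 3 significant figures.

332 pm

The Bohr quantisation condition is nλ = 2πr_n.
r_n = n²a₀/Z = 423 pm
λ = 2πr_n/n = 2π·423/8 = 332 pm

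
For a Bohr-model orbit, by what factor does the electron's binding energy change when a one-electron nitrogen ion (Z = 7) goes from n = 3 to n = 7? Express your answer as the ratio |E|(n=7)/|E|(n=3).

9/49

|E| ∝ Z^2 · n^-2; with Z fixed, |E| ∝ n^-2.
|E|(n=7)/|E|(n=3) = (7/3)^-2 = 9/49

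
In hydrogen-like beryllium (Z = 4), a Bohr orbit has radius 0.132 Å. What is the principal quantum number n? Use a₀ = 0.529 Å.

r_n = n²a₀/Z ⇒ n² = rZ/a₀ = 0.132 × 4 / 0.529 ≈ 1.00
n = 1

1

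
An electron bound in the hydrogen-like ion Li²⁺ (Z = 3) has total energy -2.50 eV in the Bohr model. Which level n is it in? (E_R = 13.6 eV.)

E_n = −E_R Z²/n² ⇒ n² = E_R Z²/(−E_n) = 13.6 × 3² / 2.50 ≈ 48.96
n = 7

7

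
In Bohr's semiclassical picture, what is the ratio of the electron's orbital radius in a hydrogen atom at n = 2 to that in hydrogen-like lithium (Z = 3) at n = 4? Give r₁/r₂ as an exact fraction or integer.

r ∝ Z^-1 · n^2
r₁/r₂ = (1/3)^-1 · (2/4)^2 = 3/4

3/4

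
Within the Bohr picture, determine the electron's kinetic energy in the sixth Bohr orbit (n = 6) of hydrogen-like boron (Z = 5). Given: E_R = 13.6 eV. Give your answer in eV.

For a Coulomb orbit the virial theorem gives K = −E_n.
E_n = −E_R·Z²/n², so K = E_R·Z²/n² = 13.6 × 5²/6² = 9.44 eV

9.44 eV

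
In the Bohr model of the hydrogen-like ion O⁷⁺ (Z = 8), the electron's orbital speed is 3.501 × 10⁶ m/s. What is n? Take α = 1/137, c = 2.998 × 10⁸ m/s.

5

v_n = Zαc/n ⇒ n = Zαc/v = 8 × 0.007299 × 2.998 × 10⁸ / 3.501 × 10⁶ ≈ 5.00
n = 5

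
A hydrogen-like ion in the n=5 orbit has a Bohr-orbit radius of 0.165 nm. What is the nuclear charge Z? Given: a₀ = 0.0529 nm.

r_n = n²a₀/Z ⇒ Z = n²a₀/r = 5² × 0.0529 / 0.165 ≈ 8.02
Z = 8

8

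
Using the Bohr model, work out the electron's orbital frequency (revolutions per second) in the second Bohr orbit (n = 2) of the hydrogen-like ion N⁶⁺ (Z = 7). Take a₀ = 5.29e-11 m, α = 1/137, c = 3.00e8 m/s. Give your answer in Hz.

4.04e16 Hz

r = n²a₀/Z = 3.02e-11 m, v = Zαc/n = 7.66e6 m/s
f = v/(2πr) = 4.04e16 Hz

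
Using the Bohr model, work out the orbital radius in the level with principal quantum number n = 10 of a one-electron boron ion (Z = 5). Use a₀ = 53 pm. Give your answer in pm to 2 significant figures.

r_n = n²a₀/Z = 10² × 53 / 5
    = 100 × 53 / 5 = 1100 pm

1100 pm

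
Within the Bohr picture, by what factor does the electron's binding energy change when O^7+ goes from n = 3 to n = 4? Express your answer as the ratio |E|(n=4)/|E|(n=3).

9/16

|E| ∝ Z^2 · n^-2; with Z fixed, |E| ∝ n^-2.
|E|(n=4)/|E|(n=3) = (4/3)^-2 = 9/16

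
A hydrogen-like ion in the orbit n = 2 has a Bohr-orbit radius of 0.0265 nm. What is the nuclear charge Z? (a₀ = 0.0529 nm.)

r_n = n²a₀/Z ⇒ Z = n²a₀/r = 2² × 0.0529 / 0.0265 ≈ 7.98
Z = 8

8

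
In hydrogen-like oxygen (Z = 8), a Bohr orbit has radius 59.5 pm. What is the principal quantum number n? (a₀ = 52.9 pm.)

r_n = n²a₀/Z ⇒ n² = rZ/a₀ = 59.5 × 8 / 52.9 ≈ 9.00
n = 3

3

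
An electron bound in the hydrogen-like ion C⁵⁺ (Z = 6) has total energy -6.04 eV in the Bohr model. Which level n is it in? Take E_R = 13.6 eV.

9

E_n = −E_R Z²/n² ⇒ n² = E_R Z²/(−E_n) = 13.6 × 6² / 6.04 ≈ 81.06
n = 9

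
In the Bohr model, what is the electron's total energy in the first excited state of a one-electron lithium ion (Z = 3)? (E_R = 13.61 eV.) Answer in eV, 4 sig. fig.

-30.62 eV

E_n = −E_R·Z²/n² = −13.61 × 3²/2² = -30.62 eV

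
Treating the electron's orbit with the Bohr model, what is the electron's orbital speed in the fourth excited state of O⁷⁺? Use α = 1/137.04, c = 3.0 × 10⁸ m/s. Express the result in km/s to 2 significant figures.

3500 km/s

v_n = Zαc/n = 8 × 0.0073 × 3.0 × 10⁸ / 5
    = 3500 km/s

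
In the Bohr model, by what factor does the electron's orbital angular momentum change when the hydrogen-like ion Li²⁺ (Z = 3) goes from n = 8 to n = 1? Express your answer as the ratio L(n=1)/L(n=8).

L = nℏ depends only on n, so L ∝ n.
L(n=1)/L(n=8) = (1/8)^1 = 1/8

1/8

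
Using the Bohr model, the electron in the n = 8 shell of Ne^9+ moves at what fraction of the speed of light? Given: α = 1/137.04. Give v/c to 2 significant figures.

0.0091

v_n = Zαc/n, so v/c = Zα/n = 10 × 0.0073 / 8 = 0.0091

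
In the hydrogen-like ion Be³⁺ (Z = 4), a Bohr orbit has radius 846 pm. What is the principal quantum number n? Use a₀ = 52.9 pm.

8

r_n = n²a₀/Z ⇒ n² = rZ/a₀ = 846 × 4 / 52.9 ≈ 63.97
n = 8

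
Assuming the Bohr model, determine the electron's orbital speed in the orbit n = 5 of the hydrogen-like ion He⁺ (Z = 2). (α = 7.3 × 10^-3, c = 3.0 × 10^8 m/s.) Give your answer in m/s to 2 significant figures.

v_n = Zαc/n = 2 × 0.0073 × 3.0 × 10^8 / 5
    = 8.8 × 10^5 m/s

8.8 × 10^5 m/s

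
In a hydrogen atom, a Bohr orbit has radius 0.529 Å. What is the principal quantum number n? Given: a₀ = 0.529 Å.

r_n = n²a₀/Z ⇒ n² = rZ/a₀ = 0.529 × 1 / 0.529 ≈ 1.00
n = 1

1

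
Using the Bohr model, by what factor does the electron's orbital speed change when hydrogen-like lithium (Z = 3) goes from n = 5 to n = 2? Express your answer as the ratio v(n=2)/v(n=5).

v ∝ Z^1 · n^-1; with Z fixed, v ∝ n^-1.
v(n=2)/v(n=5) = (2/5)^-1 = 5/2

5/2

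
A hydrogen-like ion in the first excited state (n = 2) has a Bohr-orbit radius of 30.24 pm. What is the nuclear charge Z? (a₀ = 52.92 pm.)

r_n = n²a₀/Z ⇒ Z = n²a₀/r = 2² × 52.92 / 30.24 ≈ 7.00
Z = 7

7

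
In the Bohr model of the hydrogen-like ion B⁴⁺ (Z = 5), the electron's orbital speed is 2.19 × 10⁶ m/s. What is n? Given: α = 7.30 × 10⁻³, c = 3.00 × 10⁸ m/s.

5

v_n = Zαc/n ⇒ n = Zαc/v = 5 × 0.00730 × 3.00 × 10⁸ / 2.19 × 10⁶ ≈ 5.00
n = 5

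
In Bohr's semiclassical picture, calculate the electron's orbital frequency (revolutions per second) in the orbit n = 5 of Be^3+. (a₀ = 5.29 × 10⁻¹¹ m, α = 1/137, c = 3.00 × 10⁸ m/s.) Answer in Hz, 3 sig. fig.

8.43 × 10¹⁴ Hz

r = n²a₀/Z = 3.31 × 10⁻¹⁰ m, v = Zαc/n = 1.75 × 10⁶ m/s
f = v/(2πr) = 8.43 × 10¹⁴ Hz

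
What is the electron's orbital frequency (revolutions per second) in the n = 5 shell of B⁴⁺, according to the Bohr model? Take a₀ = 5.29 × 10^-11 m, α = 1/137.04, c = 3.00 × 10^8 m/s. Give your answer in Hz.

r = n²a₀/Z = 2.64 × 10^-10 m, v = Zαc/n = 2.19 × 10^6 m/s
f = v/(2πr) = 1.32 × 10^15 Hz

1.32 × 10^15 Hz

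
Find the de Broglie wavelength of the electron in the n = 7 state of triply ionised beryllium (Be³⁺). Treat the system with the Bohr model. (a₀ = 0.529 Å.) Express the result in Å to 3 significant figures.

The Bohr quantisation condition is nλ = 2πr_n.
r_n = n²a₀/Z = 6.48 Å
λ = 2πr_n/n = 2π·6.48/7 = 5.82 Å

5.82 Å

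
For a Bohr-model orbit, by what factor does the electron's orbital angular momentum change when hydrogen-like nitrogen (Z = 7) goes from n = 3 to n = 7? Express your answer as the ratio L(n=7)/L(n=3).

L = nℏ depends only on n, so L ∝ n.
L(n=7)/L(n=3) = (7/3)^1 = 7/3

7/3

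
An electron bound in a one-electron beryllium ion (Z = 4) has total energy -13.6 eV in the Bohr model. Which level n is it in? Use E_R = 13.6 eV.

4

E_n = −E_R Z²/n² ⇒ n² = E_R Z²/(−E_n) = 13.6 × 4² / 13.6 ≈ 16.00
n = 4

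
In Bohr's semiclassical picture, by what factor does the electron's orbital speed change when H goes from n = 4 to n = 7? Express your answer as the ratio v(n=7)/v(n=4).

4/7

v ∝ Z^1 · n^-1; with Z fixed, v ∝ n^-1.
v(n=7)/v(n=4) = (7/4)^-1 = 4/7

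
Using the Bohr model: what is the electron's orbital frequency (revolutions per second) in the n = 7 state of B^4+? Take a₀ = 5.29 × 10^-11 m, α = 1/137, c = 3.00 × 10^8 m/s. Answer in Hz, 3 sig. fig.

r = n²a₀/Z = 5.18 × 10^-10 m, v = Zαc/n = 1.56 × 10^6 m/s
f = v/(2πr) = 4.80 × 10^14 Hz

4.80 × 10^14 Hz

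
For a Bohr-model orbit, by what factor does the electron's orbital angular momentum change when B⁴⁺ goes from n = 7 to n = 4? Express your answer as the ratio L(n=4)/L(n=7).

4/7

L = nℏ depends only on n, so L ∝ n.
L(n=4)/L(n=7) = (4/7)^1 = 4/7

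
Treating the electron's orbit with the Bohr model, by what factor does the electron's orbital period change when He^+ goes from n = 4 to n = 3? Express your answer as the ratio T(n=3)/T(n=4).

T ∝ Z^-2 · n^3; with Z fixed, T ∝ n^3.
T(n=3)/T(n=4) = (3/4)^3 = 27/64

27/64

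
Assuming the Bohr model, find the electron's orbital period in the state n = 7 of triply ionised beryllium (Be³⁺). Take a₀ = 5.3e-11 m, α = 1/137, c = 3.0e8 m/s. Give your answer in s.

r = n²a₀/Z = 7²·5.3e-11/4 = 6.5e-10 m
v = Zαc/n = 4·0.0073·3.0e8/7 = 1.3e6 m/s
T = 2πr/v = 3.3e-15 s

3.3e-15 s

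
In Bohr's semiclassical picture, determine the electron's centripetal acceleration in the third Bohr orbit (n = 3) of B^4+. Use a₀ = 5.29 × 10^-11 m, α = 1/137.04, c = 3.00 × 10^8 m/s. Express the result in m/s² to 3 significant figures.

r = n²a₀/Z = 9.52 × 10^-11 m, v = Zαc/n = 3.65 × 10^6 m/s
a = v²/r = (3.65 × 10^6)² / 9.52 × 10^-11 = 1.40 × 10^23 m/s²

1.40 × 10^23 m/s²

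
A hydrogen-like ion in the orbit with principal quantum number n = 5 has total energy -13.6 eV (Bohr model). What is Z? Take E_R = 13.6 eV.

E_n = −E_R Z²/n² ⇒ Z² = −E_n n²/E_R = 13.6 × 5² / 13.6 ≈ 25.00
Z = 5

5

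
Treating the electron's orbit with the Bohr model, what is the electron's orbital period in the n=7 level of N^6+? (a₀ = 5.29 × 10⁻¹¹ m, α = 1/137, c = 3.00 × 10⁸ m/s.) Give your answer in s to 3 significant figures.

1.06 × 10⁻¹⁵ s

r = n²a₀/Z = 7²·5.29 × 10⁻¹¹/7 = 3.70 × 10⁻¹⁰ m
v = Zαc/n = 7·0.00730·3.00 × 10⁸/7 = 2.19 × 10⁶ m/s
T = 2πr/v = 1.06 × 10⁻¹⁵ s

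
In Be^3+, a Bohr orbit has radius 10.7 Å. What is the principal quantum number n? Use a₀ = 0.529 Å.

r_n = n²a₀/Z ⇒ n² = rZ/a₀ = 10.7 × 4 / 0.529 ≈ 80.91
n = 9

9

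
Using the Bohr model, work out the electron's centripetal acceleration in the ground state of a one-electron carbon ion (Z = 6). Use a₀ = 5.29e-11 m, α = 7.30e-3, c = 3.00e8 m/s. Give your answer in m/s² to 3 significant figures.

1.96e25 m/s²

r = n²a₀/Z = 8.82e-12 m, v = Zαc/n = 1.31e7 m/s
a = v²/r = (1.31e7)² / 8.82e-12 = 1.96e25 m/s²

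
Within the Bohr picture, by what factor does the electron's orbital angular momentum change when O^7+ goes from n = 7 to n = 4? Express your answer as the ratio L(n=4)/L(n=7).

L = nℏ depends only on n, so L ∝ n.
L(n=4)/L(n=7) = (4/7)^1 = 4/7

4/7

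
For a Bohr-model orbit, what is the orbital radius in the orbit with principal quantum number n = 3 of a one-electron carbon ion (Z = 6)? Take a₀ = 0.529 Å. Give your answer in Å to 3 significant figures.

r_n = n²a₀/Z = 3² × 0.529 / 6
    = 9 × 0.529 / 6 = 0.793 Å

0.793 Å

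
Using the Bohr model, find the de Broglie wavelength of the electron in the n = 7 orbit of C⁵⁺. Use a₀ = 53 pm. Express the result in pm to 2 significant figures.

The Bohr quantisation condition is nλ = 2πr_n.
r_n = n²a₀/Z = 430 pm
λ = 2πr_n/n = 2π·430/7 = 390 pm

390 pm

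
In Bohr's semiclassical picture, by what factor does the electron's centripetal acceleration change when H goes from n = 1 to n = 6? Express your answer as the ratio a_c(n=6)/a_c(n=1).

1/1296

a_c ∝ Z^3 · n^-4; with Z fixed, a_c ∝ n^-4.
a_c(n=6)/a_c(n=1) = (6/1)^-4 = 1/1296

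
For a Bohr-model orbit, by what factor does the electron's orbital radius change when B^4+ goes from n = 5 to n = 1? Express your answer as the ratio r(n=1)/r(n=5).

1/25

r ∝ Z^-1 · n^2; with Z fixed, r ∝ n^2.
r(n=1)/r(n=5) = (1/5)^2 = 1/25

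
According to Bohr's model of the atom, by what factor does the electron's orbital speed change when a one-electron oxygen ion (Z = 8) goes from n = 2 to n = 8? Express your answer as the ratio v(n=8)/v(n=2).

v ∝ Z^1 · n^-1; with Z fixed, v ∝ n^-1.
v(n=8)/v(n=2) = (8/2)^-1 = 1/4

1/4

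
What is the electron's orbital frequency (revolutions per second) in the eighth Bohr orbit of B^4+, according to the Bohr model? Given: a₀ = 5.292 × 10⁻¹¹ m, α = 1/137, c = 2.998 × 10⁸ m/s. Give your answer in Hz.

r = n²a₀/Z = 6.774 × 10⁻¹⁰ m, v = Zαc/n = 1.368 × 10⁶ m/s
f = v/(2πr) = 3.214 × 10¹⁴ Hz

3.214 × 10¹⁴ Hz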